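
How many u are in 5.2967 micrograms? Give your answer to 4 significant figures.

3.190e+18 u

1 μg = 6.02214e+17 u.
Thus 5.2967 × 6.02214e+17 ≈ 3.190e+18 u.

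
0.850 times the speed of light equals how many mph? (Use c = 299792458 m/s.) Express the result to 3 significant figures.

5.70e+8 miles per hour

1 speed of light = 6.70617e+8 miles per hour.
Then 0.850 × 6.70617e+8 ≈ 5.70e+8 mph.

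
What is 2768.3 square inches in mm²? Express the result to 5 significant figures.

1.7860 × 10^6 square millimeters

1 in² = 645.160 square millimeters.
Then 2768.3 × 645.160 ≈ 1.7860 × 10^6 mm².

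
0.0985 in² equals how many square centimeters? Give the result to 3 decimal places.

1 in² = 6.45160 cm².
Thus 0.0985 × 6.45160 ≈ 0.635 cm².

0.635 cm²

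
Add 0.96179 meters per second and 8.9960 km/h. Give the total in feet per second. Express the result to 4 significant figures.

11.35 ft/s

0.96179 m/s = 3.15548 ft/s and 8.9960 km/h = 8.19845 ft/s.
3.15548 + 8.19845 ≈ 11.35 ft/s.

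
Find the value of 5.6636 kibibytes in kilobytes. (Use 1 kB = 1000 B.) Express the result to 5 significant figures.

5.7995 kB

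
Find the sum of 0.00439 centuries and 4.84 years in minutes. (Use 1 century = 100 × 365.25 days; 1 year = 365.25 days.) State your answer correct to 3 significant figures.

2.78 × 10^6 min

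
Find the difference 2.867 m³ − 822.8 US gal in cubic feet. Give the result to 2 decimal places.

-8.75 ft³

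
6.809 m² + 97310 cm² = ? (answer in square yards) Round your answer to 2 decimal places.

19.78 yd²

6.809 m² = 8.14350 yd² and 97310 cm² = 11.6382 yd².
8.14350 + 11.6382 ≈ 19.78 yd².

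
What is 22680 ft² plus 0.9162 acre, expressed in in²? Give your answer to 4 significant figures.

9.013 × 10^6 in²

22680 ft² = 3.26592 × 10^6 in² and 0.9162 acre = 5.74699 × 10^6 in².
3.26592 × 10^6 + 5.74699 × 10^6 ≈ 9.013 × 10^6 in².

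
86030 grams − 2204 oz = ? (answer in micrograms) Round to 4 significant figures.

86030 g = 8.60300 × 10^10 μg and 2204 oz = 6.24823 × 10^10 μg.
8.60300 × 10^10 − 6.24823 × 10^10 ≈ 2.355 × 10^10 μg.

2.355 × 10^10 micrograms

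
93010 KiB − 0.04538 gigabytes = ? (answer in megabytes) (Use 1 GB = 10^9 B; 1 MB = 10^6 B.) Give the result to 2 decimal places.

93010 KiB = 95.2422 MB and 0.04538 GB = 45.3800 MB.
95.2422 − 45.3800 ≈ 49.86 MB.

49.86 megabytes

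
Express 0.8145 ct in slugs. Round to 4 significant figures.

1.116e-5 slugs

1 ct = 1.37044e-5 slug.
Then 0.8145 × 1.37044e-5 ≈ 1.116e-5 slug.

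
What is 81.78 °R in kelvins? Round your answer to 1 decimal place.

45.4 K

°R = K × 9/5.
Applying the formula gives 45.4 K.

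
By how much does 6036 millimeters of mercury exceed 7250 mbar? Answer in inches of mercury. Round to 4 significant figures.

6036 mmHg = 237.638 inHg and 7250 mbar = 214.092 inHg.
237.638 − 214.092 ≈ 23.55 inHg.

23.55 inHg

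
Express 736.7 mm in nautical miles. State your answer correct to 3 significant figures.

1 millimeter = 5.39957e-7 nautical miles.
So 736.7 × 5.39957e-7 ≈ 0.000398 nmi.

0.000398 nmi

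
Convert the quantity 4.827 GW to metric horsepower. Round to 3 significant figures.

1 gigawatt = 1.35962e+6 PS.
Thus 4.827 × 1.35962e+6 ≈ 6.56e+6 PS.

6.56e+6 PS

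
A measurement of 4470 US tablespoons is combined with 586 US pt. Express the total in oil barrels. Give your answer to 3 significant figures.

2.16 bbl

4470 US tbsp = 0.415737 bbl and 586 US pt = 1.74405 bbl.
0.415737 + 1.74405 ≈ 2.16 bbl.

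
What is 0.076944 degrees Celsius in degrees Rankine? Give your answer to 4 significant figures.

°R = (°C + 273.15) × 9/5.
Applying the formula gives 491.8 °R.

491.8 °R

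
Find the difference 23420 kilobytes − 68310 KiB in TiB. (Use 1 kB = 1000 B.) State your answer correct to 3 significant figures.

-4.23 × 10^-5 tebibytes

23420 kB = 2.13004 × 10^-5 TiB and 68310 KiB = 6.36186 × 10^-5 TiB.
2.13004 × 10^-5 − 6.36186 × 10^-5 ≈ -4.23 × 10^-5 TiB.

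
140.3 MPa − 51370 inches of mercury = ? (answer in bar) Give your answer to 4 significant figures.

140.3 MPa = 1403.00 bar and 51370 inHg = 1739.59 bar.
1403.00 − 1739.59 ≈ -336.6 bar.

-336.6 bar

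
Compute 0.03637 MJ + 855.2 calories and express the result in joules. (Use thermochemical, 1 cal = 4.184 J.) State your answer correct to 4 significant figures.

39950 joules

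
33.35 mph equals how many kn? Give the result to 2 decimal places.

1 mile per hour = 0.868976 knots.
33.35 × 0.868976 ≈ 28.98 kn.

28.98 knots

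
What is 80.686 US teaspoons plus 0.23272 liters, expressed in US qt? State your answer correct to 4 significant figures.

80.686 US tsp = 0.420240 US qt and 0.23272 L = 0.245912 US qt.
0.420240 + 0.245912 ≈ 0.6662 US qt.

0.6662 US quarts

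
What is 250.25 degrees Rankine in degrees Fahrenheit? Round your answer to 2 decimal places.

°R = °F + 459.67.
Applying the formula gives -209.42 °F.

-209.42 degrees Fahrenheit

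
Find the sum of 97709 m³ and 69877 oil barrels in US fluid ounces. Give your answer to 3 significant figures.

3.68e+9 US fl oz

97709 m³ = 3.30393e+9 US fl oz and 69877 bbl = 3.75659e+8 US fl oz.
3.30393e+9 + 3.75659e+8 ≈ 3.68e+9 US fl oz.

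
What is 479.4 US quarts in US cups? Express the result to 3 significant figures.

1920 US cup

1 US qt = 4.00000 US cups.
Then 479.4 × 4.00000 ≈ 1920 US cup.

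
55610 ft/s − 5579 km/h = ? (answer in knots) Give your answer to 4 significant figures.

55610 ft/s = 32948.0 kn and 5579 km/h = 3012.42 kn.
32948.0 − 3012.42 ≈ 29940 kn.

29940 knots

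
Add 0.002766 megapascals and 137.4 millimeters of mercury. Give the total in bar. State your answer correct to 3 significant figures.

0.211 bar

0.002766 MPa = 0.0276600 bar and 137.4 mmHg = 0.183185 bar.
0.0276600 + 0.183185 ≈ 0.211 bar.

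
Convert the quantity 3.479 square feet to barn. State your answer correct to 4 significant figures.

3.232e+27 barn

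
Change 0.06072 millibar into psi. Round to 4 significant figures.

0.0008807 pounds per square inch

1 millibar = 0.0145038 psi.
Thus 0.06072 × 0.0145038 ≈ 0.0008807 psi.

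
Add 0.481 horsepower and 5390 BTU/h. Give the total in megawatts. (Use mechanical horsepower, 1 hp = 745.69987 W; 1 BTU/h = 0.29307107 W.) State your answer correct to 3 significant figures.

0.00194 MW

0.481 hp = 0.000358682 MW and 5390 BTU/h = 0.00157965 MW.
0.000358682 + 0.00157965 ≈ 0.00194 MW.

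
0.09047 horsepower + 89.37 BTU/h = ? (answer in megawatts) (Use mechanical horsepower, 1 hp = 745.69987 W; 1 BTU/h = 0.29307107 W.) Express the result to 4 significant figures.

0.09047 hp = 6.74635e-5 MW and 89.37 BTU/h = 2.61918e-5 MW.
6.74635e-5 + 2.61918e-5 ≈ 9.366e-5 MW.

9.366e-5 MW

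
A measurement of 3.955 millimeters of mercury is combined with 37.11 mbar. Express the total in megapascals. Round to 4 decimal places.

3.955 mmHg = 0.000527290 MPa and 37.11 mbar = 0.00371100 MPa.
0.000527290 + 0.00371100 ≈ 0.0042 MPa.

0.0042 MPa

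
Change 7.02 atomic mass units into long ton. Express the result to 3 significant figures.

1 atomic mass unit = 1.63431e-30 long ton.
Then 7.02 × 1.63431e-30 ≈ 1.15e-29 long ton.

1.15e-29 long tons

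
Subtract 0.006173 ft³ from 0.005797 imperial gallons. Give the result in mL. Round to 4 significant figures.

-148.4 milliliters

0.005797 imp gal = 26.3537 mL and 0.006173 ft³ = 174.800 mL.
26.3537 − 174.800 ≈ -148.4 mL.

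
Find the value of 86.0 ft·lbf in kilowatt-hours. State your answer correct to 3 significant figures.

1 foot-pound = 3.76616e-7 kilowatt-hours.
86.0 × 3.76616e-7 ≈ 3.24e-5 kWh.

3.24e-5 kWh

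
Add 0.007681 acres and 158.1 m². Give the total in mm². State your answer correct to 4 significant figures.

1.892e+8 mm²

0.007681 acre = 3.10839e+7 mm² and 158.1 m² = 1.58100e+8 mm².
3.10839e+7 + 1.58100e+8 ≈ 1.892e+8 mm².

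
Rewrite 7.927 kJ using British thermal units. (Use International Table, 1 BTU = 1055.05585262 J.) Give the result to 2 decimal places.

7.51 BTU

1 kJ = 0.947817 BTU.
7.927 × 0.947817 ≈ 7.51 BTU.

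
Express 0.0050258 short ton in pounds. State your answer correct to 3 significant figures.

10.1 pounds

1 short ton = 2000.00 lb.
Thus 0.0050258 × 2000.00 ≈ 10.1 lb.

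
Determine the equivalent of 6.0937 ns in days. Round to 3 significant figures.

1 ns = 1.15741e-14 d.
So 6.0937 × 1.15741e-14 ≈ 7.05e-14 d.

7.05e-14 d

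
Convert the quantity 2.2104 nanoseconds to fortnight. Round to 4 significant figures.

1.827e-15 fortnights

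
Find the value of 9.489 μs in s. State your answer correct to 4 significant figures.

9.489 × 10^-6 s

1 microsecond = 1.00000 × 10^-6 s.
Then 9.489 × 1.00000 × 10^-6 ≈ 9.489 × 10^-6 s.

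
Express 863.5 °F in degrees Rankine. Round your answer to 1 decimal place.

1323.2 °R

°R = °F + 459.67.
Applying the formula gives 1323.2 °R.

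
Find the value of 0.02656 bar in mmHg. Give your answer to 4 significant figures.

19.92 mmHg

1 bar = 750.062 millimeters of mercury.
So 0.02656 × 750.062 ≈ 19.92 mmHg.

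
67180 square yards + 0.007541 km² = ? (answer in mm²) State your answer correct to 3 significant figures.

67180 yd² = 5.61710e+10 mm² and 0.007541 km² = 7.54100e+9 mm².
5.61710e+10 + 7.54100e+9 ≈ 6.37e+10 mm².

6.37e+10 mm²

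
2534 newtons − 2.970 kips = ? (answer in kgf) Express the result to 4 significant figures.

2534 N = 258.396 kgf and 2.970 kip = 1347.17 kgf.
258.396 − 1347.17 ≈ -1089 kgf.

-1089 kgf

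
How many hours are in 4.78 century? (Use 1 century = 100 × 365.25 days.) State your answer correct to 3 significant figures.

1 century = 876600 h.
Thus 4.78 × 876600 ≈ 4.19 × 10^6 h.

4.19 × 10^6 h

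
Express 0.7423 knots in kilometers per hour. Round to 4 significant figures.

1 knot = 1.85200 km/h.
So 0.7423 × 1.85200 ≈ 1.375 km/h.

1.375 kilometers per hour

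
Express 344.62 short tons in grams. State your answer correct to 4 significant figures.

3.126 × 10^8 grams

1 short ton = 907185 grams.
Then 344.62 × 907185 ≈ 3.126 × 10^8 g.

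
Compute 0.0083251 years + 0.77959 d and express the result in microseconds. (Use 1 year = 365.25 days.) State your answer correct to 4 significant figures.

3.301 × 10^11 μs

0.0083251 yr = 2.62720 × 10^11 μs and 0.77959 d = 6.73566 × 10^10 μs.
2.62720 × 10^11 + 6.73566 × 10^10 ≈ 3.301 × 10^11 μs.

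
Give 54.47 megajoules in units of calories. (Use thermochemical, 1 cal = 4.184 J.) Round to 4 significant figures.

1 megajoule = 239006 cal.
Then 54.47 × 239006 ≈ 1.302e+7 cal.

1.302e+7 cal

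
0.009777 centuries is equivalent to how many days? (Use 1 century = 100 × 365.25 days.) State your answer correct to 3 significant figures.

357 d

1 century = 36525.0 d.
So 0.009777 × 36525.0 ≈ 357 d.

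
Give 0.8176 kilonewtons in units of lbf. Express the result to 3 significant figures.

184 lbf

1 kN = 224.809 lbf.
Thus 0.8176 × 224.809 ≈ 184 lbf.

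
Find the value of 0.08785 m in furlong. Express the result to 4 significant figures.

0.0004367 furlongs

1 m = 0.00497097 furlong.
0.08785 × 0.00497097 ≈ 0.0004367 furlong.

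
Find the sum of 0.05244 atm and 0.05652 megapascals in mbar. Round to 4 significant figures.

0.05244 atm = 53.1348 mbar and 0.05652 MPa = 565.200 mbar.
53.1348 + 565.200 ≈ 618.3 mbar.

618.3 millibar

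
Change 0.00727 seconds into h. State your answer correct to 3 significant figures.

1 second = 0.000277778 h.
0.00727 × 0.000277778 ≈ 2.02 × 10^-6 h.

2.02 × 10^-6 h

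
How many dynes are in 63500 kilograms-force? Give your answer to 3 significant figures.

1 kgf = 980665 dynes.
Thus 63500 × 980665 ≈ 6.23e+10 dyn.

6.23e+10 dyn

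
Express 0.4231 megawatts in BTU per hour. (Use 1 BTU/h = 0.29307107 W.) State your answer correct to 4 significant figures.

1.444 × 10^6 BTU/h

1 megawatt = 3.41214 × 10^6 BTU/h.
Thus 0.4231 × 3.41214 × 10^6 ≈ 1.444 × 10^6 BTU/h.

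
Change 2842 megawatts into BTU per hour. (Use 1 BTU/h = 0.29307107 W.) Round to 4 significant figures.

1 MW = 3.41214 × 10^6 BTU/h.
2842 × 3.41214 × 10^6 ≈ 9.697 × 10^9 BTU/h.

9.697 × 10^9 BTU/h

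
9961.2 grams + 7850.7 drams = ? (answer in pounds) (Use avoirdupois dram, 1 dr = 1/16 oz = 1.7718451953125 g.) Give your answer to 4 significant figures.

52.63 pounds

9961.2 g = 21.9607 lb and 7850.7 dr = 30.6668 lb.
21.9607 + 30.6668 ≈ 52.63 lb.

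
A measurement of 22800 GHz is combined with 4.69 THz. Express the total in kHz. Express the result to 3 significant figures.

2.75 × 10^10 kilohertz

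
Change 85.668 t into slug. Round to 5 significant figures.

1 t = 68.5218 slug.
Thus 85.668 × 68.5218 ≈ 5870.1 slug.

5870.1 slug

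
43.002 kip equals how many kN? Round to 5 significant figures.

191.28 kN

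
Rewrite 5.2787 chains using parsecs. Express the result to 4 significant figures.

3.441e-15 parsecs

1 chain = 6.51941e-16 parsecs.
Then 5.2787 × 6.51941e-16 ≈ 3.441e-15 pc.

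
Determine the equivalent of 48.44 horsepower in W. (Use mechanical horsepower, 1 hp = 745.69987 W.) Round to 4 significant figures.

36120 watts

1 horsepower = 745.700 W.
48.44 × 745.700 ≈ 36120 W.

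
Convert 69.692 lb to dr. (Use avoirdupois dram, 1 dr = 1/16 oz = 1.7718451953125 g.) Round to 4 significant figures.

17840 dr

1 lb = 256.000 dr.
69.692 × 256.000 ≈ 17840 dr.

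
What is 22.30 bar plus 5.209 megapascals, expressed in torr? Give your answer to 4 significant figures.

55800 torr

22.30 bar = 16726.4 torr and 5.209 MPa = 39070.7 torr.
16726.4 + 39070.7 ≈ 55800 torr.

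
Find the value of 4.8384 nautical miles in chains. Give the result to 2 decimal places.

445.43 chain

1 nautical mile = 92.0624 chains.
So 4.8384 × 92.0624 ≈ 445.43 chain.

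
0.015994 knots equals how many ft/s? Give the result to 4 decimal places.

1 kn = 1.68781 ft/s.
0.015994 × 1.68781 ≈ 0.0270 ft/s.

0.0270 feet per second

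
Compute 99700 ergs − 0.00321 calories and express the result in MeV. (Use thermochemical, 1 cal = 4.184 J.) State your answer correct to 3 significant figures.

99700 erg = 6.22278e+10 MeV and 0.00321 cal = 8.38275e+10 MeV.
6.22278e+10 − 8.38275e+10 ≈ -2.16e+10 MeV.

-2.16e+10 megaelectronvolts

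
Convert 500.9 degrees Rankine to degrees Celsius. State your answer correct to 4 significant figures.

5.128 degrees Celsius

°R = (°C + 273.15) × 9/5.
Applying the formula gives 5.128 °C.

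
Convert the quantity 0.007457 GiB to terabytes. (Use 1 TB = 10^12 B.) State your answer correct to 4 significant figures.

8.007e-6 terabytes

1 GiB = 0.00107374 TB.
Thus 0.007457 × 0.00107374 ≈ 8.007e-6 TB.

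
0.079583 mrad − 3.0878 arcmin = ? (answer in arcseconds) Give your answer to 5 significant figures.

-168.85 arcsec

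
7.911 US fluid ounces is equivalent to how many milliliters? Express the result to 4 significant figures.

234.0 milliliters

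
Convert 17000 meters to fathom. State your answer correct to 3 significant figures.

1 m = 0.546807 fathoms.
17000 × 0.546807 ≈ 9300 fathom.

9300 fathom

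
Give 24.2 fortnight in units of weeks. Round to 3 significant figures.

48.4 wk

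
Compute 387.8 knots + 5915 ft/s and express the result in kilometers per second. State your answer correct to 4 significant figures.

2.002 km/s

387.8 kn = 0.199502 km/s and 5915 ft/s = 1.80289 km/s.
0.199502 + 1.80289 ≈ 2.002 km/s.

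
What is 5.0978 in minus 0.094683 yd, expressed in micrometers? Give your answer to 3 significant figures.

5.0978 in = 129484 μm and 0.094683 yd = 86578.1 μm.
129484 − 86578.1 ≈ 42900 μm.

42900 micrometers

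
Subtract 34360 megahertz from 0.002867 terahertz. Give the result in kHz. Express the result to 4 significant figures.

-3.149 × 10^7 kHz

0.002867 THz = 2.86700 × 10^6 kHz and 34360 MHz = 3.43600 × 10^7 kHz.
2.86700 × 10^6 − 3.43600 × 10^7 ≈ -3.149 × 10^7 kHz.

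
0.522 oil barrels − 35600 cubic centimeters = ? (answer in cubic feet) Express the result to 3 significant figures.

0.522 bbl = 2.93081 ft³ and 35600 cm³ = 1.25720 ft³.
2.93081 − 1.25720 ≈ 1.67 ft³.

1.67 ft³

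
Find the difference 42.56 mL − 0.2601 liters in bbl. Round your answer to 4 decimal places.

-0.0014 bbl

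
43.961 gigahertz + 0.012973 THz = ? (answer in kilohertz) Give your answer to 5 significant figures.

43.961 GHz = 4.39610 × 10^7 kHz and 0.012973 THz = 1.29730 × 10^7 kHz.
4.39610 × 10^7 + 1.29730 × 10^7 ≈ 5.6934 × 10^7 kHz.

5.6934 × 10^7 kHz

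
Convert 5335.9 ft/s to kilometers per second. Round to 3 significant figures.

1 ft/s = 0.000304800 kilometers per second.
Then 5335.9 × 0.000304800 ≈ 1.63 km/s.

1.63 kilometers per second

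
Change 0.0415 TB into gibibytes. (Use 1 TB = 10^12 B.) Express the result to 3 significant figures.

38.6 gibibytes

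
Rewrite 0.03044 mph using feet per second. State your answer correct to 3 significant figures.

0.0446 ft/s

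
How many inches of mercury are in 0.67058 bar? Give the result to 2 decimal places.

19.80 inHg

1 bar = 29.5300 inHg.
So 0.67058 × 29.5300 ≈ 19.80 inHg.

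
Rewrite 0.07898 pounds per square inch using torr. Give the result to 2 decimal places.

4.08 torr

1 pound per square inch = 51.7149 torr.
0.07898 × 51.7149 ≈ 4.08 torr.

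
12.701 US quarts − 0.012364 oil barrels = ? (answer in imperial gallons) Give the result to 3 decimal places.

2.212 imperial gallons

12.701 US qt = 2.64395 imp gal and 0.012364 bbl = 0.432398 imp gal.
2.64395 − 0.432398 ≈ 2.212 imp gal.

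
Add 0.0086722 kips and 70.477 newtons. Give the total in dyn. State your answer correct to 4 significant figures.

0.0086722 kip = 3.85759 × 10^6 dyn and 70.477 N = 7.04770 × 10^6 dyn.
3.85759 × 10^6 + 7.04770 × 10^6 ≈ 1.091 × 10^7 dyn.

1.091 × 10^7 dyn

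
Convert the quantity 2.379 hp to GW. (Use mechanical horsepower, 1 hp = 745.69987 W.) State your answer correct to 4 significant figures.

1 hp = 7.45700e-7 gigawatts.
So 2.379 × 7.45700e-7 ≈ 1.774e-6 GW.

1.774e-6 GW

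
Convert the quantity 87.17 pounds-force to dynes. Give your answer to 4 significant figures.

1 lbf = 444822 dyn.
87.17 × 444822 ≈ 3.878 × 10^7 dyn.

3.878 × 10^7 dyn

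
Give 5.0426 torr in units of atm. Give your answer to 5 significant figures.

0.0066350 atm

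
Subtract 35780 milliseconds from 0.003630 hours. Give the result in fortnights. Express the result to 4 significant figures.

-1.878e-5 fortnight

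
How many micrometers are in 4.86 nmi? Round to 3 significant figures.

9.00 × 10^9 μm

1 nmi = 1.85200 × 10^9 micrometers.
So 4.86 × 1.85200 × 10^9 ≈ 9.00 × 10^9 μm.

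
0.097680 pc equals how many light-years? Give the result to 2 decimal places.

0.32 light-years

1 parsec = 3.26156 ly.
0.097680 × 3.26156 ≈ 0.32 ly.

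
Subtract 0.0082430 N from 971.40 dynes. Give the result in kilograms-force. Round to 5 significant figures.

971.40 dyn = 0.000990552 kgf and 0.0082430 N = 0.000840552 kgf.
0.000990552 − 0.000840552 ≈ 0.00015000 kgf.

0.00015000 kgf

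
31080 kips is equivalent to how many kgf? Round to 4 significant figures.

1.410e+7 kgf

1 kip = 453.592 kilograms-force.
Thus 31080 × 453.592 ≈ 1.410e+7 kgf.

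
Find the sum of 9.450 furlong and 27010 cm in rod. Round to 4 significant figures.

9.450 furlong = 378.000 rod and 27010 cm = 53.7064 rod.
378.000 + 53.7064 ≈ 431.7 rod.

431.7 rods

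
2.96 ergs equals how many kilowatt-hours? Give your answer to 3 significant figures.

8.22 × 10^-14 kWh

1 erg = 2.77778 × 10^-14 kWh.
Thus 2.96 × 2.77778 × 10^-14 ≈ 8.22 × 10^-14 kWh.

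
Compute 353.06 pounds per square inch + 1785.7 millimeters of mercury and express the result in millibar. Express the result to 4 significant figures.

26720 millibar

353.06 psi = 24342.6 mbar and 1785.7 mmHg = 2380.74 mbar.
24342.6 + 2380.74 ≈ 26720 mbar.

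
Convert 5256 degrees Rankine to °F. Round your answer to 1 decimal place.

4796.3 °F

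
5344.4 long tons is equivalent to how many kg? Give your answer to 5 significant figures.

1 long ton = 1016.05 kg.
Then 5344.4 × 1016.05 ≈ 5.4302 × 10^6 kg.

5.4302 × 10^6 kilograms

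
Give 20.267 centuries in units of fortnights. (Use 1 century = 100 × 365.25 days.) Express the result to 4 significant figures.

1 century = 2608.93 fortnight.
Then 20.267 × 2608.93 ≈ 52880 fortnight.

52880 fortnights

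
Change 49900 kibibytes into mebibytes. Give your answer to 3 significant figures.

48.7 mebibytes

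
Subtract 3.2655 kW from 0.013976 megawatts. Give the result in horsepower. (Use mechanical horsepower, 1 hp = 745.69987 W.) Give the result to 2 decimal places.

0.013976 MW = 18.7421 hp and 3.2655 kW = 4.37911 hp.
18.7421 − 4.37911 ≈ 14.36 hp.

14.36 horsepower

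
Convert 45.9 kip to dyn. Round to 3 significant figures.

2.04e+10 dynes

1 kip = 4.44822e+8 dyn.
Thus 45.9 × 4.44822e+8 ≈ 2.04e+10 dyn.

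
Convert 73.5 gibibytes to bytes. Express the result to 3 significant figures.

1 GiB = 1.07374 × 10^9 bytes.
Then 73.5 × 1.07374 × 10^9 ≈ 7.89 × 10^10 B.

7.89 × 10^10 B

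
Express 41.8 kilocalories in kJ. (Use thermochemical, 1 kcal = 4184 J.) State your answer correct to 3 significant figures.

175 kilojoules

1 kilocalorie = 4.18400 kilojoules.
So 41.8 × 4.18400 ≈ 175 kJ.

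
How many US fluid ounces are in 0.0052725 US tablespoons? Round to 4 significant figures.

0.002636 US fl oz

1 US tablespoon = 0.500000 US fl oz.
0.0052725 × 0.500000 ≈ 0.002636 US fl oz.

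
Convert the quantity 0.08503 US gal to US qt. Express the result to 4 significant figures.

0.3401 US qt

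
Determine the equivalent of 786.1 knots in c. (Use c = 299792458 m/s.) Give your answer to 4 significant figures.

1 knot = 1.71600 × 10^-9 times the speed of light.
Then 786.1 × 1.71600 × 10^-9 ≈ 1.349 × 10^-6 c.

1.349 × 10^-6 c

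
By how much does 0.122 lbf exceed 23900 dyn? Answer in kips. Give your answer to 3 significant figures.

6.83 × 10^-5 kips

0.122 lbf = 0.000122000 kip and 23900 dyn = 5.37293 × 10^-5 kip.
0.000122000 − 5.37293 × 10^-5 ≈ 6.83 × 10^-5 kip.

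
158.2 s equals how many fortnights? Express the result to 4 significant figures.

0.0001308 fortnight

1 s = 8.26720 × 10^-7 fortnight.
So 158.2 × 8.26720 × 10^-7 ≈ 0.0001308 fortnight.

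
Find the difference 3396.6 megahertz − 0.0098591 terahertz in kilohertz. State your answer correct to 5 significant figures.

3396.6 MHz = 3.39660e+6 kHz and 0.0098591 THz = 9.85910e+6 kHz.
3.39660e+6 − 9.85910e+6 ≈ -6.4625e+6 kHz.

-6.4625e+6 kilohertz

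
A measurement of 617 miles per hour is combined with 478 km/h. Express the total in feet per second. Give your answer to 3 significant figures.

617 mph = 904.933 ft/s and 478 km/h = 435.623 ft/s.
904.933 + 435.623 ≈ 1340 ft/s.

1340 feet per second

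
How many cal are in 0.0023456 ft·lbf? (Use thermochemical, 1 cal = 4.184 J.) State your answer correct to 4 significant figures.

1 ft·lbf = 0.324048 cal.
Then 0.0023456 × 0.324048 ≈ 0.0007601 cal.

0.0007601 cal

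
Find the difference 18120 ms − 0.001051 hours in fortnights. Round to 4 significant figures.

1.185e-5 fortnight

18120 ms = 1.49802e-5 fortnight and 0.001051 h = 3.12798e-6 fortnight.
1.49802e-5 − 3.12798e-6 ≈ 1.185e-5 fortnight.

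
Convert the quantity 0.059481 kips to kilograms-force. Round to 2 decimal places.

1 kip = 453.592 kgf.
Then 0.059481 × 453.592 ≈ 26.98 kgf.

26.98 kilograms-force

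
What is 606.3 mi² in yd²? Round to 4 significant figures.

1.878 × 10^9 yd²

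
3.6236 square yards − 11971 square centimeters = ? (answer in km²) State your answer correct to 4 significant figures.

1.833e-6 square kilometers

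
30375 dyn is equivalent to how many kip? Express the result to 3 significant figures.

1 dyn = 2.24809 × 10^-9 kips.
So 30375 × 2.24809 × 10^-9 ≈ 6.83 × 10^-5 kip.

6.83 × 10^-5 kip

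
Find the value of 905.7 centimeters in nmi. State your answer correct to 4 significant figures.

1 centimeter = 5.39957e-6 nmi.
905.7 × 5.39957e-6 ≈ 0.004890 nmi.

0.004890 nautical miles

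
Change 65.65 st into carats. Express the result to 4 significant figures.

2.084 × 10^6 ct

1 stone = 31751.5 ct.
Then 65.65 × 31751.5 ≈ 2.084 × 10^6 ct.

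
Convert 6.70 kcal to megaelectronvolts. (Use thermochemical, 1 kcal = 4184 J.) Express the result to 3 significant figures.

1 kcal = 2.61145e+16 MeV.
Thus 6.70 × 2.61145e+16 ≈ 1.75e+17 MeV.

1.75e+17 MeV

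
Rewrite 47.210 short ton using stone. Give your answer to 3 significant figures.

6740 st

1 short ton = 142.857 stone.
So 47.210 × 142.857 ≈ 6740 st.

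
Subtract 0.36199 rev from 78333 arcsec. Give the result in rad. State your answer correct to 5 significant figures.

78333 arcsec = 0.379769 rad and 0.36199 rev = 2.27445 rad.
0.379769 − 2.27445 ≈ -1.8947 rad.

-1.8947 rad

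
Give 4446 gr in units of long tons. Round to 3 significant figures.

0.000284 long ton

1 gr = 6.37755 × 10^-8 long tons.
Thus 4446 × 6.37755 × 10^-8 ≈ 0.000284 long ton.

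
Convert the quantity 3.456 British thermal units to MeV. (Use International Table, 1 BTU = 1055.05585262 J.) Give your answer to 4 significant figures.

1 BTU = 6.58514 × 10^15 MeV.
Then 3.456 × 6.58514 × 10^15 ≈ 2.276 × 10^16 MeV.

2.276 × 10^16 megaelectronvolts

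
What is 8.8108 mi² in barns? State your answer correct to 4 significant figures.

2.282 × 10^35 barn

1 square mile = 2.58999 × 10^34 barn.
Thus 8.8108 × 2.58999 × 10^34 ≈ 2.282 × 10^35 barn.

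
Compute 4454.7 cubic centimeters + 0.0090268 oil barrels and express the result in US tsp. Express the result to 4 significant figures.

1195 US teaspoons

4454.7 cm³ = 903.788 US tsp and 0.0090268 bbl = 291.168 US tsp.
903.788 + 291.168 ≈ 1195 US tsp.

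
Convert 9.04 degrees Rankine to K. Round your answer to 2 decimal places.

5.02 K

°R = K × 9/5.
Applying the formula gives 5.02 K.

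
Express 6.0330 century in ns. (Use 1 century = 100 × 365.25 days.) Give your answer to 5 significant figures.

1.9039 × 10^19 ns

1 century = 3.15576 × 10^18 nanoseconds.
6.0330 × 3.15576 × 10^18 ≈ 1.9039 × 10^19 ns.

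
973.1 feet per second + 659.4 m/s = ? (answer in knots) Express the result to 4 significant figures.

1858 kn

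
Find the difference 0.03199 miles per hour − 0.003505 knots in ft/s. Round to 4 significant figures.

0.04100 ft/s

0.03199 mph = 0.0469187 ft/s and 0.003505 kn = 0.00591577 ft/s.
0.0469187 − 0.00591577 ≈ 0.04100 ft/s.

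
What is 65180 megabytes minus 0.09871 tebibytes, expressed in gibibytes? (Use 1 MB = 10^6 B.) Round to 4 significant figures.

65180 MB = 60.7036 GiB and 0.09871 TiB = 101.079 GiB.
60.7036 − 101.079 ≈ -40.38 GiB.

-40.38 gibibytes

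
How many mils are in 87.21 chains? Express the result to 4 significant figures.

6.907 × 10^7 mil

1 chain = 792000 mil.
Thus 87.21 × 792000 ≈ 6.907 × 10^7 mil.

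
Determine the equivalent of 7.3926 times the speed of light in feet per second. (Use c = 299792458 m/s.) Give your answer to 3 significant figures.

7.27 × 10^9 feet per second

1 speed of light = 9.83571 × 10^8 feet per second.
Then 7.3926 × 9.83571 × 10^8 ≈ 7.27 × 10^9 ft/s.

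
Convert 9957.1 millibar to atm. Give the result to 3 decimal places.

1 millibar = 0.000986923 atm.
Thus 9957.1 × 0.000986923 ≈ 9.827 atm.

9.827 atm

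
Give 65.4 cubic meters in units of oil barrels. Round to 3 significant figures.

1 cubic meter = 6.28981 oil barrels.
65.4 × 6.28981 ≈ 411 bbl.

411 bbl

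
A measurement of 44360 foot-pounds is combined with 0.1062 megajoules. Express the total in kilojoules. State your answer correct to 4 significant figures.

44360 ft·lbf = 60.1441 kJ and 0.1062 MJ = 106.200 kJ.
60.1441 + 106.200 ≈ 166.3 kJ.

166.3 kJ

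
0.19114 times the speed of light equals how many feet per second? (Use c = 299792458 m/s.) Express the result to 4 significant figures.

1 c = 9.83571 × 10^8 feet per second.
Then 0.19114 × 9.83571 × 10^8 ≈ 1.880 × 10^8 ft/s.

1.880 × 10^8 ft/s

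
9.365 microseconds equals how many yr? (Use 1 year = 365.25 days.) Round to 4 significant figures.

2.968e-13 yr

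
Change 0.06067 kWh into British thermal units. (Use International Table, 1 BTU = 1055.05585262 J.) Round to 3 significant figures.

1 kWh = 3412.14 British thermal units.
So 0.06067 × 3412.14 ≈ 207 BTU.

207 BTU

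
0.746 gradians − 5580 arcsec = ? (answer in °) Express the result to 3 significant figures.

-0.879 degrees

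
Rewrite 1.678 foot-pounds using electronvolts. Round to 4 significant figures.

1 ft·lbf = 8.46235 × 10^18 electronvolts.
Then 1.678 × 8.46235 × 10^18 ≈ 1.420 × 10^19 eV.

1.420 × 10^19 electronvolts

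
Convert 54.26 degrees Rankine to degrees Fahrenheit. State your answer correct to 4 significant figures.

-405.4 degrees Fahrenheit

°R = °F + 459.67.
Applying the formula gives -405.4 °F.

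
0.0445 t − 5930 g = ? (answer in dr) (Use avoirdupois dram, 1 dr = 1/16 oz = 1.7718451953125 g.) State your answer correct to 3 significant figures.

21800 dr

0.0445 t = 25115.1 dr and 5930 g = 3346.79 dr.
25115.1 − 3346.79 ≈ 21800 dr.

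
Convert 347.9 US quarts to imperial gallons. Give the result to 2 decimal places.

72.42 imp gal

1 US qt = 0.208169 imp gal.
Thus 347.9 × 0.208169 ≈ 72.42 imp gal.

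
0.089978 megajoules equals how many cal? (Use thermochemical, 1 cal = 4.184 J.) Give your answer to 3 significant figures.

1 megajoule = 239006 cal.
Then 0.089978 × 239006 ≈ 21500 cal.

21500 calories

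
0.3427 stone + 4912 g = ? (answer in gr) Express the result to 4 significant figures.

0.3427 st = 33584.6 gr and 4912 g = 75803.7 gr.
33584.6 + 75803.7 ≈ 109400 gr.

109400 gr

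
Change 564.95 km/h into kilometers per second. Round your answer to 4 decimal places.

1 km/h = 0.000277778 kilometers per second.
Thus 564.95 × 0.000277778 ≈ 0.1569 km/s.

0.1569 kilometers per second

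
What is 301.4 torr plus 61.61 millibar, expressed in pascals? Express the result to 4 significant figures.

46340 Pa

301.4 torr = 40183.4 Pa and 61.61 mbar = 6161.00 Pa.
40183.4 + 6161.00 ≈ 46340 Pa.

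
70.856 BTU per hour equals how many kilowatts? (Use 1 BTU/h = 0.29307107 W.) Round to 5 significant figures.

0.020766 kW

1 BTU/h = 0.000293071 kW.
Thus 70.856 × 0.000293071 ≈ 0.020766 kW.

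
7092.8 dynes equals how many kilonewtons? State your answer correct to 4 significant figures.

1 dyne = 1.00000e-8 kN.
So 7092.8 × 1.00000e-8 ≈ 7.093e-5 kN.

7.093e-5 kN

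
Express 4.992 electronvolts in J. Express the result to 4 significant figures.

7.998 × 10^-19 joules

1 electronvolt = 1.60218 × 10^-19 J.
Then 4.992 × 1.60218 × 10^-19 ≈ 7.998 × 10^-19 J.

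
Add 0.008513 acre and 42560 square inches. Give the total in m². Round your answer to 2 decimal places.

61.91 m²

0.008513 acre = 34.4509 m² and 42560 in² = 27.4580 m².
34.4509 + 27.4580 ≈ 61.91 m².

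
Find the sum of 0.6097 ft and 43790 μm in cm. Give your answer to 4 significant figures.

22.96 cm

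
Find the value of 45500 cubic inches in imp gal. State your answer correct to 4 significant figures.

164.0 imp gal

1 cubic inch = 0.00360465 imp gal.
45500 × 0.00360465 ≈ 164.0 imp gal.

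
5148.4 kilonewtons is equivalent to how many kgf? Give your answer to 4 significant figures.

1 kilonewton = 101.972 kgf.
Thus 5148.4 × 101.972 ≈ 525000 kgf.

525000 kgf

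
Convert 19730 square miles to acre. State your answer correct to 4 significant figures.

1 square mile = 640.000 acre.
Thus 19730 × 640.000 ≈ 1.263e+7 acre.

1.263e+7 acre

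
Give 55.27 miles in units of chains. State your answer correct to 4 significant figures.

4422 chain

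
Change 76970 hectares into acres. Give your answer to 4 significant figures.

1 ha = 2.47105 acres.
So 76970 × 2.47105 ≈ 190200 acre.

190200 acres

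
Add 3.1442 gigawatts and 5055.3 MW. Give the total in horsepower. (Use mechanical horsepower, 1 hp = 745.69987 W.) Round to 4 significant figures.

3.1442 GW = 4.21644e+6 hp and 5055.3 MW = 6.77927e+6 hp.
4.21644e+6 + 6.77927e+6 ≈ 1.100e+7 hp.

1.100e+7 horsepower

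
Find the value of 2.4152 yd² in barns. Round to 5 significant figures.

1 yd² = 8.36127e+27 barns.
Thus 2.4152 × 8.36127e+27 ≈ 2.0194e+28 barn.

2.0194e+28 barn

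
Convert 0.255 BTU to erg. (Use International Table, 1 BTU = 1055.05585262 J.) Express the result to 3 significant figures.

2.69e+9 ergs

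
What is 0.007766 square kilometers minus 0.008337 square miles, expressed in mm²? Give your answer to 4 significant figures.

-1.383e+10 mm²

0.007766 km² = 7.76600e+9 mm² and 0.008337 mi² = 2.15927e+10 mm².
7.76600e+9 − 2.15927e+10 ≈ -1.383e+10 mm².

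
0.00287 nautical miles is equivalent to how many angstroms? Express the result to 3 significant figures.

1 nmi = 1.85200e+13 Å.
0.00287 × 1.85200e+13 ≈ 5.32e+10 Å.

5.32e+10 Å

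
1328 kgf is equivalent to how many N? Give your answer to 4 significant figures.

13020 N

1 kilogram-force = 9.80665 N.
Then 1328 × 9.80665 ≈ 13020 N.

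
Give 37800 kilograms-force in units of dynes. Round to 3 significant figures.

1 kgf = 980665 dynes.
So 37800 × 980665 ≈ 3.71 × 10^10 dyn.

3.71 × 10^10 dyn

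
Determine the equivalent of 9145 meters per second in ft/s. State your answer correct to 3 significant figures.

1 m/s = 3.28084 feet per second.
9145 × 3.28084 ≈ 30000 ft/s.

30000 ft/s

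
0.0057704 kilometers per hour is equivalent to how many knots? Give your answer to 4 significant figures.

1 kilometer per hour = 0.539957 knots.
Thus 0.0057704 × 0.539957 ≈ 0.003116 kn.

0.003116 knots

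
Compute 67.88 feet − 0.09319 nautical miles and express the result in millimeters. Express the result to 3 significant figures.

-152000 mm

67.88 ft = 20689.8 mm and 0.09319 nmi = 172588 mm.
20689.8 − 172588 ≈ -152000 mm.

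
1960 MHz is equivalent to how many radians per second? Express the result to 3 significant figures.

1.23 × 10^10 radians per second

1 MHz = 6.28319 × 10^6 radians per second.
Thus 1960 × 6.28319 × 10^6 ≈ 1.23 × 10^10 rad/s.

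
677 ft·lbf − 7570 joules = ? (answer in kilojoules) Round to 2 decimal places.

-6.65 kilojoules

677 ft·lbf = 0.917889 kJ and 7570 J = 7.57000 kJ.
0.917889 − 7.57000 ≈ -6.65 kJ.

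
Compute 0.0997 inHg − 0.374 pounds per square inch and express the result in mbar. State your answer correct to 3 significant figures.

0.0997 inHg = 3.37623 mbar and 0.374 psi = 25.7864 mbar.
3.37623 − 25.7864 ≈ -22.4 mbar.

-22.4 millibar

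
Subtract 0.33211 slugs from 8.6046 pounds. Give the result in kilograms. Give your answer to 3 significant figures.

-0.944 kg

8.6046 lb = 3.90298 kg and 0.33211 slug = 4.84678 kg.
3.90298 − 4.84678 ≈ -0.944 kg.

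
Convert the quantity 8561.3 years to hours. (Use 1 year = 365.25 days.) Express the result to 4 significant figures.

1 yr = 8766.00 h.
Then 8561.3 × 8766.00 ≈ 7.505e+7 h.

7.505e+7 h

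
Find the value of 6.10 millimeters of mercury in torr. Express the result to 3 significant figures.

6.10 torr

1 mmHg = 1.00000 torr.
Then 6.10 × 1.00000 ≈ 6.10 torr.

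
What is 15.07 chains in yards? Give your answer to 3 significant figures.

1 chain = 22.0000 yards.
Thus 15.07 × 22.0000 ≈ 332 yd.

332 yd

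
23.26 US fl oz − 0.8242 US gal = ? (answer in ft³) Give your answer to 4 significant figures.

-0.08589 cubic feet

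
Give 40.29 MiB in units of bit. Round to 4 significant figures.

1 mebibyte = 8.38861e+6 bit.
Then 40.29 × 8.38861e+6 ≈ 3.380e+8 bit.

3.380e+8 bits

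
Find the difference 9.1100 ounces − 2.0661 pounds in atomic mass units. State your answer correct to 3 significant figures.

9.1100 oz = 1.55530 × 10^26 u and 2.0661 lb = 5.64375 × 10^26 u.
1.55530 × 10^26 − 5.64375 × 10^26 ≈ -4.09 × 10^26 u.

-4.09 × 10^26 u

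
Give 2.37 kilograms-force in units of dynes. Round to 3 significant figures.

1 kilogram-force = 980665 dyn.
2.37 × 980665 ≈ 2.32 × 10^6 dyn.

2.32 × 10^6 dynes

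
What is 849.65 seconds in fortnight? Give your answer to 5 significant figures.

1 second = 8.26720 × 10^-7 fortnight.
Then 849.65 × 8.26720 × 10^-7 ≈ 0.00070242 fortnight.

0.00070242 fortnight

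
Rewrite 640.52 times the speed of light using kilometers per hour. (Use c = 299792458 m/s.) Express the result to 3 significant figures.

6.91e+11 km/h

1 speed of light = 1.07925e+9 km/h.
640.52 × 1.07925e+9 ≈ 6.91e+11 km/h.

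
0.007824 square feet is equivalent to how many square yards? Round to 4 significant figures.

0.0008693 yd²

1 ft² = 0.111111 yd².
So 0.007824 × 0.111111 ≈ 0.0008693 yd².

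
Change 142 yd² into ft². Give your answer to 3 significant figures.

1280 square feet

1 yd² = 9.00000 ft².
So 142 × 9.00000 ≈ 1280 ft².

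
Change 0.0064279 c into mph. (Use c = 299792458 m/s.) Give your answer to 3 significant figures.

4.31 × 10^6 miles per hour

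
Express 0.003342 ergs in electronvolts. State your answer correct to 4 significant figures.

2.086e+9 electronvolts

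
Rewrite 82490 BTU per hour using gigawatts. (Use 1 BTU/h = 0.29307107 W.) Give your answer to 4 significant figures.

2.418e-5 GW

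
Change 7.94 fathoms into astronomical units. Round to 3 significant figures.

9.71 × 10^-11 astronomical units

1 fathom = 1.22248 × 10^-11 au.
So 7.94 × 1.22248 × 10^-11 ≈ 9.71 × 10^-11 au.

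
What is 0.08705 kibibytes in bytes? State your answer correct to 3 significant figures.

89.1 bytes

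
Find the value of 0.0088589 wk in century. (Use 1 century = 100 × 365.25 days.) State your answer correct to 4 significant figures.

1.698 × 10^-6 century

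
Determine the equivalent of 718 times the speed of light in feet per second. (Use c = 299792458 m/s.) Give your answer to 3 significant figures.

7.06 × 10^11 feet per second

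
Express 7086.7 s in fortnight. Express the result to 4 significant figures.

0.005859 fortnight

1 s = 8.26720 × 10^-7 fortnights.
7086.7 × 8.26720 × 10^-7 ≈ 0.005859 fortnight.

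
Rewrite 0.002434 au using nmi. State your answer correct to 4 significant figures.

196600 nautical miles

1 au = 8.07764e+7 nautical miles.
So 0.002434 × 8.07764e+7 ≈ 196600 nmi.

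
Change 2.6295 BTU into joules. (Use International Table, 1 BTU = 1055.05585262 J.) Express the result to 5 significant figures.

1 BTU = 1055.06 J.
Thus 2.6295 × 1055.06 ≈ 2774.3 J.

2774.3 joules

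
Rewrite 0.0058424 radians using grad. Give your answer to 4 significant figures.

1 radian = 63.6620 gradians.
0.0058424 × 63.6620 ≈ 0.3719 grad.

0.3719 gradians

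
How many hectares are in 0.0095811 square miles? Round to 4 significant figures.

1 square mile = 258.999 hectares.
So 0.0095811 × 258.999 ≈ 2.481 ha.

2.481 hectares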